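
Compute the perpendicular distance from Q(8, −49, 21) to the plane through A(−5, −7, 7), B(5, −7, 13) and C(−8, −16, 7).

11/√35

AB = (10, 0, 6) and AC = (−3, −9, 0), so a normal is n = AB × AC = (54, −18, −90).
n = (54, −18, −90); n·P − (-774) = 198; |n| = 18√35; distance = 198/(18√35) = 11√35/35.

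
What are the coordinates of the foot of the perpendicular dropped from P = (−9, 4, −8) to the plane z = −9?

(-9, 4, -9)

The perpendicular from P has direction n = (0, 0, 1): r = (−9, 4, −8) + t(0, 0, 1).
Substitute into the plane: n·(P + tn) = -9 gives -8 + 1t = -9, so t = -1.
Foot = (−9, 4, −8) + (-1)·(0, 0, 1) = (−9, 4, −9).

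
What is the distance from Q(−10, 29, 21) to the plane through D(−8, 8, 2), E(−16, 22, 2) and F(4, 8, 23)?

2/3

DE = (−8, 14, 0) and DF = (12, 0, 21), so a normal is n = DE × DF = (294, 168, −168).
n = (294, 168, −168); n·P − (-1344) = -252; |n| = 378; distance = 252/378 = 2/3.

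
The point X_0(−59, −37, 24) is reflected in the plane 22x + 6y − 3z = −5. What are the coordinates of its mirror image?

With n = (22, 6, −3), the signed offset is (n·X_0 − (-5))/|n|² = -1587/529 = -3.
X_0' = X_0 − 2t·n = (−59, −37, 24) − (-6)·(22, 6, −3) = (73, −1, 6).

(73, -1, 6)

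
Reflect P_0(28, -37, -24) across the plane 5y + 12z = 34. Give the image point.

(28, -7, 48)

n = (0, 5, 12), |n|² = 169, n·P_0 − 34 = -507, so t = -507/169 = -3.
Foot F = P_0 − (-3)·n = (28, -22, 12); the reflection is 2F − P_0 = (28, -7, 48).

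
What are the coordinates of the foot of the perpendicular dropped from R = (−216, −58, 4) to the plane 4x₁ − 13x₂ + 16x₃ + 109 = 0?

(-1516/7, -393/7, 12/7)

The perpendicular from R has direction n = (4, −13, 16): r = (−216, −58, 4) + λ(4, −13, 16).
Substitute into the plane: n·(R + λn) = -109 gives -46 + 441λ = -109, so λ = -1/7.
Foot = (−216, −58, 4) + (-1/7)·(4, −13, 16) = (−1516/7, −393/7, 12/7).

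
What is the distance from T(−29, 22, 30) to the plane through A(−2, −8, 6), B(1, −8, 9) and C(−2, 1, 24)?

3√6/2

AB = (3, 0, 3) and AC = (0, 9, 18), so a normal is n = AB × AC = (−27, −54, 27).
n = (−27, −54, 27); n·P − 648 = -243; |n| = 27√6; distance = 243/(27√6) = 9/√6.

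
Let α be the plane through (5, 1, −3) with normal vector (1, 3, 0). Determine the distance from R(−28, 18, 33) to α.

9√10/5

The plane has equation n·(r − (5, 1, −3)) = 0, i.e. n·r = 8.
Then n·(−28, 18, 33) − 8 = 18.
|n| = √(1 + 9 + 0) = √10, so the distance is |18|/√10 = 18/√10.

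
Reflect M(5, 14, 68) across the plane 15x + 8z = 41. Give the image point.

n = (15, 0, 8), |n|² = 289, n·M − 41 = 578, so t = 578/289 = 2.
Foot F = M − 2·n = (−25, 14, 52); the reflection is 2F − M = (−55, 14, 36).

(-55, 14, 36)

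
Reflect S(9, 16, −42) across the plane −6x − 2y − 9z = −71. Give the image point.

(45, 28, 12)

With n = (−6, −2, −9), the signed offset is (n·S − (-71))/|n|² = 363/121 = 3.
S' = S − 2t·n = (9, 16, −42) − 6·(−6, −2, −9) = (45, 28, 12).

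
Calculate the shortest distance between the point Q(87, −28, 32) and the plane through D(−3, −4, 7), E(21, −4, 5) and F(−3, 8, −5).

DE = (24, 0, −2) and DF = (0, 12, −12), so a normal is n = DE × DF = (24, 288, 288).
d = |24·87 + 288·(-28) + 288·32 − 792| / √(576 + 82944 + 82944) = |2448| / 408 = 6.

6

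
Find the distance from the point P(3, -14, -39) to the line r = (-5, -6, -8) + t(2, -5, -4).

3√41

Direction vector d = (2, -5, -4).
AP = (8, -8, -31), and AP × d = (-123, -30, -24).
|AP × d|² = 16605 and |d|² = 45, so the distance is √(16605/45) = √369 = 3√41.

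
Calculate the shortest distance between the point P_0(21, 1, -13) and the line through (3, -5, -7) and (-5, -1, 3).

6√6

A direction vector is d = (-8, 4, 10).
AP = (18, 6, -6), and AP × d = (84, -132, 120).
|AP × d|² = 38880 and |d|² = 180, so the distance is √(38880/180) = √216 = 6√6.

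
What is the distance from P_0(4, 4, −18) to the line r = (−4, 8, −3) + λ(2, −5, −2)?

√173

Direction vector d = (2, −5, −2).
AP = (8, −4, −15); AP·d = 66, |AP|² = 305, |d|² = 33.
distance² = |AP|² − (AP·d)²/|d|² = 305 − 4356/33 = 173, so the distance is √173.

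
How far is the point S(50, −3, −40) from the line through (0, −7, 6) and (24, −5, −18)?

2√2

A direction vector is d = (24, 2, −24).
AP = (50, 4, −46); AP·d = 2312, |AP|² = 4632, |d|² = 1156.
distance² = |AP|² − (AP·d)²/|d|² = 4632 − 5345344/1156 = 8, so the distance is 2√2.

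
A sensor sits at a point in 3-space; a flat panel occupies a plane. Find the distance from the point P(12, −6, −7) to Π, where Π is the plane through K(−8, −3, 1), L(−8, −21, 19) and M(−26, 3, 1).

KL = (0, −18, 18) and KM = (−18, 6, 0), so a normal is n = KL × KM = (−108, −324, −324).
Then n·(12, −6, −7) − 1512 = 1404.
|n| = √(11664 + 104976 + 104976) = 108√19, so the distance is |1404|/(108√19) = 13√19/19.

13/√19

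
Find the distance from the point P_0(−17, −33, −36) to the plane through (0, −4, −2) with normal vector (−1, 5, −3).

The plane has equation n·(r − (0, −4, −2)) = 0, i.e. n·r = -14.
Then n·(−17, −33, −36) − (−14) = −26.
|n| = √(1 + 25 + 9) = √35, so the distance is |-26|/√35 = 26√35/35.

26√35/35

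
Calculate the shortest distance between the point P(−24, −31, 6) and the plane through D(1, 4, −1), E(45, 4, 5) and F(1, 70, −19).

19/23

DE = (44, 0, 6) and DF = (0, 66, −18), so a normal is n = DE × DF = (−396, 792, 2904).
Then n·(−24, −31, 6) − (−132) = 2508.
|n| = √(156816 + 627264 + 8433216) = 3036, so the distance is |2508|/3036 = 19/23.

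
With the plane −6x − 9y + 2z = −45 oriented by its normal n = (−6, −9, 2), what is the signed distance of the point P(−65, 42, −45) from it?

n·P − (-45) = -33.
|n| = 11, so the signed distance is -33/11 = -3.

-3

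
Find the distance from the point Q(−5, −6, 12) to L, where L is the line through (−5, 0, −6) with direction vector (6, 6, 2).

Direction vector d = (6, 6, 2).
AP = (0, −6, 18), and AP × d = (−120, 108, 36).
|AP × d|² = 27360 and |d|² = 76, so the distance is √(27360/76) = √360 = 6√10.

6√10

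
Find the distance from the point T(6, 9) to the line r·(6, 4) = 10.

31√13/13

The normal to the line is n = (6, 4) with |n| = 2√13.
|n·T − 10| = |72 − 10| = 62, so the distance is 62/(2√13) = 31√13/13.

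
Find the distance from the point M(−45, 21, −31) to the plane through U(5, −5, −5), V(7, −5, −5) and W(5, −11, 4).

2√13

UV = (2, 0, 0) and UW = (0, −6, 9), so a normal is n = UV × UW = (0, −18, −12).
n = (0, −18, −12); n·P − 150 = -156; |n| = 6√13; distance = 156/(6√13) = 2√13.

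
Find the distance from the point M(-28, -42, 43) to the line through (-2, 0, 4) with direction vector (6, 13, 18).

Direction vector d = (6, 13, 18).
AP = (-26, -42, 39); AP·d = 0, |AP|² = 3961, |d|² = 529.
distance² = |AP|² − (AP·d)²/|d|² = 3961 − 0/529 = 3961, so the distance is √3961.

√3961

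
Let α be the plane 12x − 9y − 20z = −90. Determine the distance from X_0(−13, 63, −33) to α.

Normal vector n = (12, −9, −20), and n·(−13, 63, −33) − (−90) = 27.
|n| = √(144 + 81 + 400) = 25, so the distance is |27|/25 = 27/25.

27/25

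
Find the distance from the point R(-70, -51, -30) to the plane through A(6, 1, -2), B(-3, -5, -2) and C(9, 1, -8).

AB = (-9, -6, 0) and AC = (3, 0, -6), so a normal is n = AB × AC = (36, -54, 18).
d = |36·(-70) + (-54)·(-51) + 18·(-30) − 126| / √(1296 + 2916 + 324) = |-432| / (18√14) = 24/√14.

12√14/7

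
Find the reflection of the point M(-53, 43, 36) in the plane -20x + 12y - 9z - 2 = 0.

With n = (-20, 12, -9), the signed offset is (n·M − 2)/|n|² = 1250/625 = 2.
M' = M − 2t·n = (-53, 43, 36) − 4·(-20, 12, -9) = (27, -5, 72).

(27, -5, 72)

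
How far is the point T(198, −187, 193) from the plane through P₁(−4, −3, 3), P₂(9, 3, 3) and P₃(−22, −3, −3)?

P₁P₂ = (13, 6, 0) and P₁P₃ = (−18, 0, −6), so a normal is n = P₁P₂ × P₁P₃ = (−36, 78, 108).
Then n·(198, −187, 193) − 234 = −1104.
|n| = √(1296 + 6084 + 11664) = 138, so the distance is |-1104|/138 = 8.

8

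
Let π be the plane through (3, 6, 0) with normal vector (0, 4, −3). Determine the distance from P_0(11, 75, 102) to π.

6

The plane has equation n·(r − (3, 6, 0)) = 0, i.e. n·r = 24.
d = |4·75 + (-3)·102 − 24| / √(0 + 16 + 9) = |-30| / 5 = 6.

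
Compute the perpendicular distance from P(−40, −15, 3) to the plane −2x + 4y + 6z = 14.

Normal vector n = (−2, 4, 6), and n·(−40, −15, 3) − 14 = 24.
|n| = √(4 + 16 + 36) = 2√14, so the distance is |24|/(2√14) = 6√14/7.

12/√14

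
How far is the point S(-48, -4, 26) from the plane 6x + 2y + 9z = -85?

23/11

d = |6·(-48) + 2·(-4) + 9·26 − (-85)| / √(36 + 4 + 81) = |23| / 11 = 23/11.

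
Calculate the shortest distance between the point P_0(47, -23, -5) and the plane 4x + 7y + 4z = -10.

n = (4, 7, 4); n·P − (-10) = 17; |n| = 9; distance = 17/9.

17/9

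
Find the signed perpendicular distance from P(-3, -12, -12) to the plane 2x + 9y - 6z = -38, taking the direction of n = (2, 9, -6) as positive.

-4/11

n·P − (-38) = -4.
|n| = 11, so the signed distance is -4/11.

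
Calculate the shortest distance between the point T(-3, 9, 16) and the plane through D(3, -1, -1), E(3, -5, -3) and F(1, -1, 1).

4

DE = (0, -4, -2) and DF = (-2, 0, 2), so a normal is n = DE × DF = (-8, 4, -8).
Then n·(-3, 9, 16) - (-20) = -48.
|n| = √(64 + 16 + 64) = 12, so the distance is |-48|/12 = 4.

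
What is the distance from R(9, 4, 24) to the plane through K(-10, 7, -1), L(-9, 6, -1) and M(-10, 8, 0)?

3√3

KL = (1, -1, 0) and KM = (0, 1, 1), so a normal is n = KL × KM = (-1, -1, 1).
n = (-1, -1, 1); n·P − 2 = 9; |n| = √3; distance = 9/√3 = 3√3.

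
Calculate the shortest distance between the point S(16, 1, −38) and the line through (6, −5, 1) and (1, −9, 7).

A direction vector is d = (−5, −4, 6).
AP = (10, 6, −39), and AP × d = (−120, 135, −10).
|AP × d|² = 32725 and |d|² = 77, so the distance is √(32725/77) = √425 = 5√17.

5√17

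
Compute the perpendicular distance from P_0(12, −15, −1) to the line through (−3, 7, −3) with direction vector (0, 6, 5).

Direction vector d = (0, 6, 5).
AP = (15, −22, 2); AP·d = -122, |AP|² = 713, |d|² = 61.
distance² = |AP|² − (AP·d)²/|d|² = 713 − 14884/61 = 469, so the distance is √469.

√469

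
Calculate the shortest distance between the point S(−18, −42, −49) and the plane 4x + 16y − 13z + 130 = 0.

Normal vector n = (4, 16, −13), and n·(−18, −42, −49) − (−130) = 23.
|n| = √(16 + 256 + 169) = 21, so the distance is |23|/21 = 23/21.

23/21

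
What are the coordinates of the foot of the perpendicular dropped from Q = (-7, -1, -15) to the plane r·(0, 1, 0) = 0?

(-7, 0, -15)

n = (0, 1, 0), |n|² = 1, and n·Q − 0 = -1.
t = -1/1 = -1, so the foot is Q − t·n = (-7, -1, -15) − (-1)·(0, 1, 0) = (-7, 0, -15).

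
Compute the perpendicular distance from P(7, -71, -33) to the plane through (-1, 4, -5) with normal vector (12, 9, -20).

The plane has equation n·(r − (-1, 4, -5)) = 0, i.e. n·r = 124.
Then n·(7, -71, -33) - 124 = -19.
|n| = √(144 + 81 + 400) = 25, so the distance is |-19|/25 = 19/25.

19/25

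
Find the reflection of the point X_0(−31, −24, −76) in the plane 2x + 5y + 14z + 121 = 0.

(-11, 26, 64)

With n = (2, 5, 14), the signed offset is (n·X_0 − (-121))/|n|² = -1125/225 = -5.
X_0' = X_0 − 2t·n = (−31, −24, −76) − (-10)·(2, 5, 14) = (−11, 26, 64).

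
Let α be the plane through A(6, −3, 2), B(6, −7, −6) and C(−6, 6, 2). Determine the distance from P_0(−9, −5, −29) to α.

9/√29

AB = (0, −4, −8) and AC = (−12, 9, 0), so a normal is n = AB × AC = (72, 96, −48).
d = |72·(-9) + 96·(-5) + (-48)·(-29) − 48| / √(5184 + 9216 + 2304) = |216| / (24√29) = 9/√29.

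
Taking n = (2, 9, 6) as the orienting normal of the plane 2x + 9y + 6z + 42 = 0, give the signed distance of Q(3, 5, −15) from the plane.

3/11

n·Q − (-42) = 3.
|n| = 11, so the signed distance is 3/11.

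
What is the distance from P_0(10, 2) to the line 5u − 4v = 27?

The normal to the line is n = (5, −4) with |n| = √41.
|n·P_0 − 27| = |42 − 27| = 15, so the distance is 15/√41 = 15√41/41.

15√41/41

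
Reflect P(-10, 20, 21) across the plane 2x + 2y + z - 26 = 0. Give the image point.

(-50/3, 40/3, 53/3)

n = (2, 2, 1), |n|² = 9, n·P − 26 = 15, so t = 15/9 = 5/3.
Foot F = P − (5/3)·n = (-40/3, 50/3, 58/3); the reflection is 2F − P = (-50/3, 40/3, 53/3).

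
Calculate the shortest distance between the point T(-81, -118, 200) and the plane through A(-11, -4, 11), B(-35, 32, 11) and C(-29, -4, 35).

3

AB = (-24, 36, 0) and AC = (-18, 0, 24), so a normal is n = AB × AC = (864, 576, 648).
Then n·(-81, -118, 200) - (-4680) = -3672.
|n| = √(746496 + 331776 + 419904) = 1224, so the distance is |-3672|/1224 = 3.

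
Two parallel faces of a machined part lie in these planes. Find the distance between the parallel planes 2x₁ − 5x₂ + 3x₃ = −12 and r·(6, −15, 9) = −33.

√38/38

Divide the second equation by 3 to match normals: 2x₁ − 5x₂ + 3x₃ = -11.
Both planes have normal n = (2, −5, 3), |n| = √38. Any point on the first plane is at distance |(-11) − (-12)|/|n| = 1/√38 from the second.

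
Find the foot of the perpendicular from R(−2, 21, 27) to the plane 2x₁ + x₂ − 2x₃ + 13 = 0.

(10/3, 71/3, 65/3)

n = (2, 1, −2), |n|² = 9, and n·R − (-13) = -24.
t = -24/9 = -8/3, so the foot is R − t·n = (−2, 21, 27) − (-8/3)·(2, 1, −2) = (10/3, 71/3, 65/3).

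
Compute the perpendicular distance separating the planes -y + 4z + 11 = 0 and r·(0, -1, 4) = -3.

8/√17

With common normal n = (0, -1, 4) (|n| = √17), the distance is |(-11) − (-3)|/|n| = 8/√17 = 8√17/17.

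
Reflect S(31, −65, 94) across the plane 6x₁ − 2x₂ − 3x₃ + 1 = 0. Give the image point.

(157/7, -435/7, 688/7)

With n = (6, −2, −3), the signed offset is (n·S − (-1))/|n|² = 35/49 = 5/7.
S' = S − 2t·n = (31, −65, 94) − (10/7)·(6, −2, −3) = (157/7, −435/7, 688/7).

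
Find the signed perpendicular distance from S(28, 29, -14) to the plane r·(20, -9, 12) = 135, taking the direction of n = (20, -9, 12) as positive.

n·S − 135 = -4.
|n| = 25, so the signed distance is -4/25.

-4/25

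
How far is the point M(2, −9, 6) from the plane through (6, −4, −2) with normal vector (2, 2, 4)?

The plane has equation n·(r − (6, −4, −2)) = 0, i.e. n·r = -4.
d = |2·2 + 2·(-9) + 4·6 − (-4)| / √(4 + 4 + 16) = |14| / (2√6) = 7√6/6.

7√6/6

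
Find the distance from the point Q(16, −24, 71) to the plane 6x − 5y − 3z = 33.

d = |6·16 + (-5)·(-24) + (-3)·71 − 33| / √(36 + 25 + 9) = |-30| / √70 = 3√70/7.

3√70/7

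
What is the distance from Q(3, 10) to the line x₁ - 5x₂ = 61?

108/√26

The normal to the line is n = (1, -5) with |n| = √26.
|n·Q − 61| = |-47 − 61| = 108, so the distance is 108/√26 = 54√26/13.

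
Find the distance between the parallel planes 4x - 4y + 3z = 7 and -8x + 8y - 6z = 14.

Divide the second equation by -2 to match normals: 4x - 4y + 3z = -7.
Both planes have normal n = (4, -4, 3), |n| = √41. Any point on the first plane is at distance |(-7) − 7|/|n| = 14/√41 = 14√41/41 from the second.

14√41/41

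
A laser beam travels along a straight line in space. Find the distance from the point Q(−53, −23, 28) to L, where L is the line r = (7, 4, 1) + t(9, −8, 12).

Direction vector d = (9, −8, 12).
AP = (−60, −27, 27), and AP × d = (−108, 963, 723).
|AP × d|² = 1461762 and |d|² = 289, so the distance is √(1461762/289) = √5058 = 3√562.

3√562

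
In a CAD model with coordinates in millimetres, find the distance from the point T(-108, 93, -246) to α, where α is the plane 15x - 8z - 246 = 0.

d = |15·(-108) + (-8)·(-246) − 246| / √(225 + 0 + 64) = |102| / 17 = 6.

6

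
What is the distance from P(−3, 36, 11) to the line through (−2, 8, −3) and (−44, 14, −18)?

3√109

A direction vector is d = (−42, 6, −15).
AP = (−1, 28, 14); AP·d = 0, |AP|² = 981, |d|² = 2025.
distance² = |AP|² − (AP·d)²/|d|² = 981 − 0/2025 = 981, so the distance is 3√109.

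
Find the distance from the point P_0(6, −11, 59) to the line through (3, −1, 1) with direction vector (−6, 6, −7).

√1537

Direction vector d = (−6, 6, −7).
AP = (3, −10, 58); AP·d = -484, |AP|² = 3473, |d|² = 121.
distance² = |AP|² − (AP·d)²/|d|² = 3473 − 234256/121 = 1537, so the distance is √1537.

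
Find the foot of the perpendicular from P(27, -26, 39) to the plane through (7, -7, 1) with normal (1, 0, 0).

n = (1, 0, 0), |n|² = 1, and n·P − 7 = 20.
t = 20/1 = 20, so the foot is P − t·n = (27, -26, 39) − 20·(1, 0, 0) = (7, -26, 39).

(7, -26, 39)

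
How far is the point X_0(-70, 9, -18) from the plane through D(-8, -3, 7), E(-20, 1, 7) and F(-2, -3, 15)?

DE = (-12, 4, 0) and DF = (6, 0, 8), so a normal is n = DE × DF = (32, 96, -24).
Then n·(-70, 9, -18) - (-712) = -232.
|n| = √(1024 + 9216 + 576) = 104, so the distance is |-232|/104 = 29/13.

29/13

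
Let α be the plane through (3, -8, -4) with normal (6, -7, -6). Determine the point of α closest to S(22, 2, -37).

(10, 16, -25)

n = (6, -7, -6), |n|² = 121, and n·S − 98 = 242.
t = 242/121 = 2, so the foot is S − t·n = (22, 2, -37) − 2·(6, -7, -6) = (10, 16, -25).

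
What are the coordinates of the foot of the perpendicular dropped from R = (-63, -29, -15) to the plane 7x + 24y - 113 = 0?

(-49, 19, -15)

n = (7, 24, 0), |n|² = 625, and n·R − 113 = -1250.
t = -1250/625 = -2, so the foot is R − t·n = (-63, -29, -15) − (-2)·(7, 24, 0) = (-49, 19, -15).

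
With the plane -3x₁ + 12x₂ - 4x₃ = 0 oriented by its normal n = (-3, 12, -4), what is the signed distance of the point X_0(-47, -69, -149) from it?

n·X_0 − 0 = -91.
|n| = 13, so the signed distance is -91/13 = -7.

-7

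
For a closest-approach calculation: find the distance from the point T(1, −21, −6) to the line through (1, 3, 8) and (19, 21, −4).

6√19

A direction vector is d = (18, 18, −12).
AP = (0, −24, −14); AP·d = -264, |AP|² = 772, |d|² = 792.
distance² = |AP|² − (AP·d)²/|d|² = 772 − 69696/792 = 684, so the distance is 6√19.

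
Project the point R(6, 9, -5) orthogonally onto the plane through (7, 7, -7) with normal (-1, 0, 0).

(7, 9, -5)

n = (-1, 0, 0), |n|² = 1, and n·R − (-7) = 1.
t = 1/1 = 1, so the foot is R − t·n = (6, 9, -5) − 1·(-1, 0, 0) = (7, 9, -5).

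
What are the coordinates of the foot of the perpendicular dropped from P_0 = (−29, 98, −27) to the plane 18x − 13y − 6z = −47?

(25, 59, -45)

The perpendicular from P_0 has direction n = (18, −13, −6): r = (−29, 98, −27) + λ(18, −13, −6).
Substitute into the plane: n·(P_0 + λn) = -47 gives -1634 + 529λ = -47, so λ = 3.
Foot = (−29, 98, −27) + 3·(18, −13, −6) = (25, 59, −45).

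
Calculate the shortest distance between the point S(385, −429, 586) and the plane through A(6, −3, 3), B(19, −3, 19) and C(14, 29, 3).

9

AB = (13, 0, 16) and AC = (8, 32, 0), so a normal is n = AB × AC = (−512, 128, 416).
Then n·(385, −429, 586) − (−2208) = −6048.
|n| = √(262144 + 16384 + 173056) = 672, so the distance is |-6048|/672 = 9.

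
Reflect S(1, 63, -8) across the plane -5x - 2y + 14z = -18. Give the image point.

n = (-5, -2, 14), |n|² = 225, n·S − (-18) = -225, so t = -225/225 = -1.
Foot F = S − (-1)·n = (-4, 61, 6); the reflection is 2F − S = (-9, 59, 20).

(-9, 59, 20)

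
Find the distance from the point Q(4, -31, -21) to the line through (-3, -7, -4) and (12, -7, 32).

√745

A direction vector is d = (15, 0, 36).
AP = (7, -24, -17), and AP × d = (-864, -507, 360).
|AP × d|² = 1133145 and |d|² = 1521, so the distance is √(1133145/1521) = √745.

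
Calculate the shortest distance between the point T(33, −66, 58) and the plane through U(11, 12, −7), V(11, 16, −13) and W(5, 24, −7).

UV = (0, 4, −6) and UW = (−6, 12, 0), so a normal is n = UV × UW = (72, 36, 24).
Then n·(33, −66, 58) − 1056 = 336.
|n| = √(5184 + 1296 + 576) = 84, so the distance is |336|/84 = 4.

4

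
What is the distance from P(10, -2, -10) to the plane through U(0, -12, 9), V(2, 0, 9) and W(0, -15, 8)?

7√46/46

UV = (2, 12, 0) and UW = (0, -3, -1), so a normal is n = UV × UW = (-12, 2, -6).
Then n·(10, -2, -10) - (-78) = 14.
|n| = √(144 + 4 + 36) = 2√46, so the distance is |14|/(2√46) = 7/√46.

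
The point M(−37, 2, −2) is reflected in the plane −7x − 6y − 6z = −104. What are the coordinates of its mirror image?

(5, 38, 34)

n = (−7, −6, −6), |n|² = 121, n·M − (-104) = 363, so t = 363/121 = 3.
Foot F = M − 3·n = (−16, 20, 16); the reflection is 2F − M = (5, 38, 34).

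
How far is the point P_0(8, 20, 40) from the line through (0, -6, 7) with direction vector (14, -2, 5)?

Direction vector d = (14, -2, 5).
AP = (8, 26, 33); AP·d = 225, |AP|² = 1829, |d|² = 225.
distance² = |AP|² − (AP·d)²/|d|² = 1829 − 50625/225 = 1604, so the distance is 2√401.

2√401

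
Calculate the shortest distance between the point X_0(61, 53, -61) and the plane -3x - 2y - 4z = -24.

d = |(-3)·61 + (-2)·53 + (-4)·(-61) − (-24)| / √(9 + 4 + 16) = |-21| / √29 = 21√29/29.

21√29/29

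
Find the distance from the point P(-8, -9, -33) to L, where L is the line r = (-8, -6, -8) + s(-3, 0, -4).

3√26

Direction vector d = (-3, 0, -4).
AP = (0, -3, -25); AP·d = 100, |AP|² = 634, |d|² = 25.
distance² = |AP|² − (AP·d)²/|d|² = 634 − 10000/25 = 234, so the distance is 3√26.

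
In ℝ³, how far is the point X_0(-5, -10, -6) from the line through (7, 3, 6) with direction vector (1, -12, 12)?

Direction vector d = (1, -12, 12).
AP = (-12, -13, -12), and AP × d = (-300, 132, 157).
|AP × d|² = 132073 and |d|² = 289, so the distance is √(132073/289) = √457.

√457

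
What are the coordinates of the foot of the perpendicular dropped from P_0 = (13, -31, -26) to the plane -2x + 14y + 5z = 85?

n = (-2, 14, 5), |n|² = 225, and n·P_0 − 85 = -675.
t = -675/225 = -3, so the foot is P_0 − t·n = (13, -31, -26) − (-3)·(-2, 14, 5) = (7, 11, -11).

(7, 11, -11)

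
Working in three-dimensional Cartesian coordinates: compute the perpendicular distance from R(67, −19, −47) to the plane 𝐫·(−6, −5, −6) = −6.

19/√97

Normal vector n = (−6, −5, −6), and n·(67, −19, −47) − (−6) = −19.
|n| = √(36 + 25 + 36) = √97, so the distance is |-19|/√97 = 19/√97.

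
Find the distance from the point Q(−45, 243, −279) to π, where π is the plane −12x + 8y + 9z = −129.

6

Normal vector n = (−12, 8, 9), and n·(−45, 243, −279) − (−129) = 102.
|n| = √(144 + 64 + 81) = 17, so the distance is |102|/17 = 6.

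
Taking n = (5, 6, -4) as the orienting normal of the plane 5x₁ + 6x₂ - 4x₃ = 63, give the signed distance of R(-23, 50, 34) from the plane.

n·R − 63 = -14.
|n| = √77, so the signed distance is -2√77/11.

-2√77/11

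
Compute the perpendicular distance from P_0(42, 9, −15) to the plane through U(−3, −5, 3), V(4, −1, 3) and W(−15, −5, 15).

UV = (7, 4, 0) and UW = (−12, 0, 12), so a normal is n = UV × UW = (48, −84, 48).
Then n·(42, 9, −15) − 420 = 120.
|n| = √(2304 + 7056 + 2304) = 108, so the distance is |120|/108 = 10/9.

10/9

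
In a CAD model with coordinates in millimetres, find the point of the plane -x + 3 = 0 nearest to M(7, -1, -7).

n = (-1, 0, 0), |n|² = 1, and n·M − (-3) = -4.
t = -4/1 = -4, so the foot is M − t·n = (7, -1, -7) − (-4)·(-1, 0, 0) = (3, -1, -7).

(3, -1, -7)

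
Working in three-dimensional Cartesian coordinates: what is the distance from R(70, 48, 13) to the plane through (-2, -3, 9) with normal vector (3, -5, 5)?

19√59/59

The plane has equation n·(r − (-2, -3, 9)) = 0, i.e. n·r = 54.
d = |3·70 + (-5)·48 + 5·13 − 54| / √(9 + 25 + 25) = |-19| / √59 = 19√59/59.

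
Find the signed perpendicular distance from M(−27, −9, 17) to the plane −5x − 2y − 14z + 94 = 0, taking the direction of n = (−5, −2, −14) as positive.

n·M − (-94) = 9.
|n| = 15, so the signed distance is 9/15 = 3/5.

3/5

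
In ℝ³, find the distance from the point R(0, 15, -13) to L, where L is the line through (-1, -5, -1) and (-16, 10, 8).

9√6

A direction vector is d = (-15, 15, 9).
AP = (1, 20, -12); AP·d = 177, |AP|² = 545, |d|² = 531.
distance² = |AP|² − (AP·d)²/|d|² = 545 − 31329/531 = 486, so the distance is 9√6.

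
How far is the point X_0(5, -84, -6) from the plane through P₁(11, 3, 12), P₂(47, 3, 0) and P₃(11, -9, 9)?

21/13

P₁P₂ = (36, 0, -12) and P₁P₃ = (0, -12, -3), so a normal is n = P₁P₂ × P₁P₃ = (-144, 108, -432).
Then n·(5, -84, -6) - (-6444) = -756.
|n| = √(20736 + 11664 + 186624) = 468, so the distance is |-756|/468 = 21/13.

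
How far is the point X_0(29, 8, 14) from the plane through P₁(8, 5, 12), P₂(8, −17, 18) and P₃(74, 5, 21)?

1/23

P₁P₂ = (0, −22, 6) and P₁P₃ = (66, 0, 9), so a normal is n = P₁P₂ × P₁P₃ = (−198, 396, 1452).
d = |(-198)·29 + 396·8 + 1452·14 − 17820| / √(39204 + 156816 + 2108304) = |-66| / 1518 = 1/23.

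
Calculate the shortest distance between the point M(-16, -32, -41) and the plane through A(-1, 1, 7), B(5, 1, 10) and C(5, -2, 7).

5

AB = (6, 0, 3) and AC = (6, -3, 0), so a normal is n = AB × AC = (9, 18, -18).
Then n·(-16, -32, -41) - (-117) = 135.
|n| = √(81 + 324 + 324) = 27, so the distance is |135|/27 = 5.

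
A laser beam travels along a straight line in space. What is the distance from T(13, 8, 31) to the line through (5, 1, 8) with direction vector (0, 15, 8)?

Direction vector d = (0, 15, 8).
AP = (8, 7, 23); AP·d = 289, |AP|² = 642, |d|² = 289.
distance² = |AP|² − (AP·d)²/|d|² = 642 − 83521/289 = 353, so the distance is √353.

√353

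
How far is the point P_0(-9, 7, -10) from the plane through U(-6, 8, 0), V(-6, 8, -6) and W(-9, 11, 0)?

UV = (0, 0, -6) and UW = (-3, 3, 0), so a normal is n = UV × UW = (18, 18, 0).
Then n·(-9, 7, -10) - 36 = -72.
|n| = √(324 + 324 + 0) = 18√2, so the distance is |-72|/(18√2) = 2√2.

2√2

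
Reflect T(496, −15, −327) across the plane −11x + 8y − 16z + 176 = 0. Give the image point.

n = (−11, 8, −16), |n|² = 441, n·T − (-176) = -168, so t = -168/441 = -8/21.
Foot F = T − (-8/21)·n = (10328/21, −251/21, −6995/21); the reflection is 2F − T = (10240/21, −187/21, −7123/21).

(10240/21, -187/21, -7123/21)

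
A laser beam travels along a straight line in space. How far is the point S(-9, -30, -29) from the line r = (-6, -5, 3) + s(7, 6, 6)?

√569

Direction vector d = (7, 6, 6).
AP = (-3, -25, -32); AP·d = -363, |AP|² = 1658, |d|² = 121.
distance² = |AP|² − (AP·d)²/|d|² = 1658 − 131769/121 = 569, so the distance is √569.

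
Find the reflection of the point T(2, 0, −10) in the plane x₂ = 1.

n = (0, 1, 0), |n|² = 1, n·T − 1 = -1, so t = -1/1 = -1.
Foot F = T − (-1)·n = (2, 1, −10); the reflection is 2F − T = (2, 2, −10).

(2, 2, -10)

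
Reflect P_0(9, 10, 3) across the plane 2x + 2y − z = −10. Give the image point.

(-11, -10, 13)

n = (2, 2, −1), |n|² = 9, n·P_0 − (-10) = 45, so t = 45/9 = 5.
Foot F = P_0 − 5·n = (−1, 0, 8); the reflection is 2F − P_0 = (−11, −10, 13).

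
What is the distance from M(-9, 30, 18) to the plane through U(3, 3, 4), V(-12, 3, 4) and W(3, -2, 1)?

UV = (-15, 0, 0) and UW = (0, -5, -3), so a normal is n = UV × UW = (0, -45, 75).
n = (0, -45, 75); n·P − 165 = -165; |n| = 15√34; distance = 165/(15√34) = 11/√34.

11√34/34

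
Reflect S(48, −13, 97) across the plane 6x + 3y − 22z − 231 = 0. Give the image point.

With n = (6, 3, −22), the signed offset is (n·S − 231)/|n|² = -2116/529 = -4.
S' = S − 2t·n = (48, −13, 97) − (-8)·(6, 3, −22) = (96, 11, −79).

(96, 11, -79)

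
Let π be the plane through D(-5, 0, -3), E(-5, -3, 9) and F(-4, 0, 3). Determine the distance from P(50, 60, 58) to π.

29√53/53

DE = (0, -3, 12) and DF = (1, 0, 6), so a normal is n = DE × DF = (-18, 12, 3).
n = (-18, 12, 3); n·P − 81 = -87; |n| = 3√53; distance = 87/(3√53) = 29/√53.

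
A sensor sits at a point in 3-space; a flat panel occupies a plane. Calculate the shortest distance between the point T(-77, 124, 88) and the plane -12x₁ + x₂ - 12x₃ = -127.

7

Normal vector n = (-12, 1, -12), and n·(-77, 124, 88) - (-127) = 119.
|n| = √(144 + 1 + 144) = 17, so the distance is |119|/17 = 7.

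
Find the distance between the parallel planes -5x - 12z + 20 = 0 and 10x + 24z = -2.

Divide the second equation by -2 to match normals: -5x - 12z = 1.
With common normal n = (-5, 0, -12) (|n| = 13), the distance is |(-20) − 1|/|n| = 21/13.

21/13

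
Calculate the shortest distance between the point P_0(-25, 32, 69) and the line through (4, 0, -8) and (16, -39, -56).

3√82

A direction vector is d = (12, -39, -48).
AP = (-29, 32, 77), and AP × d = (1467, -468, 747).
|AP × d|² = 2929122 and |d|² = 3969, so the distance is √(2929122/3969) = √738 = 3√82.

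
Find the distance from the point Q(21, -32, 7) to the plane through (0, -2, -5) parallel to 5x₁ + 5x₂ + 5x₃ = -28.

Parallel planes share the normal n = (5, 5, 5); since (0, -2, -5) lies on the plane, its equation is 5x₁ + 5x₂ + 5x₃ = -35.
n = (5, 5, 5); n·P − (-35) = 15; |n| = 5√3; distance = 15/(5√3) = √3.

√3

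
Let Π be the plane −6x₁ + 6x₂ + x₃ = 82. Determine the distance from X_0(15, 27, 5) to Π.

d = |(-6)·15 + 6·27 + 1·5 − 82| / √(36 + 36 + 1) = |-5| / √73 = 5√73/73.

5√73/73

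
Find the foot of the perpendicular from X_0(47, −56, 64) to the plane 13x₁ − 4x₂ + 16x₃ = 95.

n = (13, −4, 16), |n|² = 441, and n·X_0 − 95 = 1764.
t = 1764/441 = 4, so the foot is X_0 − t·n = (47, −56, 64) − 4·(13, −4, 16) = (−5, −40, 0).

(-5, -40, 0)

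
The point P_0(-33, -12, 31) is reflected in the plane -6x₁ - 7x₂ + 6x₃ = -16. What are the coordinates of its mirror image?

n = (-6, -7, 6), |n|² = 121, n·P_0 − (-16) = 484, so t = 484/121 = 4.
Foot F = P_0 − 4·n = (-9, 16, 7); the reflection is 2F − P_0 = (15, 44, -17).

(15, 44, -17)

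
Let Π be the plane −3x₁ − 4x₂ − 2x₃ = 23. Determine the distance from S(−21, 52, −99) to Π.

Normal vector n = (−3, −4, −2), and n·(−21, 52, −99) − 23 = 30.
|n| = √(9 + 16 + 4) = √29, so the distance is |30|/√29 = 30/√29.

30/√29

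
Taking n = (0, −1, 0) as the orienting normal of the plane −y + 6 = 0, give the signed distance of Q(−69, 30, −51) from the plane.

n·Q − (-6) = -24.
|n| = 1, so the signed distance is -24/1 = -24.

-24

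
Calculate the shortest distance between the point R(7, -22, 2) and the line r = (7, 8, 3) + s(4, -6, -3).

4√22

Direction vector d = (4, -6, -3).
AP = (0, -30, -1); AP·d = 183, |AP|² = 901, |d|² = 61.
distance² = |AP|² − (AP·d)²/|d|² = 901 − 33489/61 = 352, so the distance is 4√22.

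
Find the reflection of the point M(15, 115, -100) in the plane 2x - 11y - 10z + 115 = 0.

With n = (2, -11, -10), the signed offset is (n·M − (-115))/|n|² = -120/225 = -8/15.
M' = M − 2t·n = (15, 115, -100) − (-16/15)·(2, -11, -10) = (257/15, 1549/15, -332/3).

(257/15, 1549/15, -332/3)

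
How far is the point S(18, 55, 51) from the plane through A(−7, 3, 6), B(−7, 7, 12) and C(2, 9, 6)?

16√17/17

AB = (0, 4, 6) and AC = (9, 6, 0), so a normal is n = AB × AC = (−36, 54, −36).
d = |(-36)·18 + 54·55 + (-36)·51 − 198| / √(1296 + 2916 + 1296) = |288| / (18√17) = 16/√17.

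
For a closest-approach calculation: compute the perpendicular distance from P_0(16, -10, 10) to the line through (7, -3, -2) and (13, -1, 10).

A direction vector is d = (6, 2, 12).
AP = (9, -7, 12); AP·d = 184, |AP|² = 274, |d|² = 184.
distance² = |AP|² − (AP·d)²/|d|² = 274 − 33856/184 = 90, so the distance is 3√10.

3√10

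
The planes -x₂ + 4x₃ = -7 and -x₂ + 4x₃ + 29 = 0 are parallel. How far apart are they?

22/√17

Both planes have normal n = (0, -1, 4), |n| = √17. Any point on the first plane is at distance |(-29) − (-7)|/|n| = 22/√17 from the second.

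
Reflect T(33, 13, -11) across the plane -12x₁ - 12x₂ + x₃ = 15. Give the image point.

n = (-12, -12, 1), |n|² = 289, n·T − 15 = -578, so t = -578/289 = -2.
Foot F = T − (-2)·n = (9, -11, -9); the reflection is 2F − T = (-15, -35, -7).

(-15, -35, -7)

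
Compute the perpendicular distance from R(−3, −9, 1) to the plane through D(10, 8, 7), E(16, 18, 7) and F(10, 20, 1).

DE = (6, 10, 0) and DF = (0, 12, −6), so a normal is n = DE × DF = (−60, 36, 72).
Then n·(−3, −9, 1) − 192 = −264.
|n| = √(3600 + 1296 + 5184) = 12√70, so the distance is |-264|/(12√70) = 22/√70.

11√70/35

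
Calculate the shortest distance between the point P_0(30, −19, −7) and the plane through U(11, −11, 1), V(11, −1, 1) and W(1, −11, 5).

2√29/29

UV = (0, 10, 0) and UW = (−10, 0, 4), so a normal is n = UV × UW = (40, 0, 100).
Then n·(30, −19, −7) − 540 = −40.
|n| = √(1600 + 0 + 10000) = 20√29, so the distance is |-40|/(20√29) = 2√29/29.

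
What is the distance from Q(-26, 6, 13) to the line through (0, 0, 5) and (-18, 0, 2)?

2√46

A direction vector is d = (-18, 0, -3).
AP = (-26, 6, 8), and AP × d = (-18, -222, 108).
|AP × d|² = 61272 and |d|² = 333, so the distance is √(61272/333) = √184 = 2√46.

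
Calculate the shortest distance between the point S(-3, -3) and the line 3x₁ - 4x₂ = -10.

13/5

The normal to the line is n = (3, -4) with |n| = 5.
|n·S − (-10)| = |3 − (-10)| = 13, so the distance is 13/5.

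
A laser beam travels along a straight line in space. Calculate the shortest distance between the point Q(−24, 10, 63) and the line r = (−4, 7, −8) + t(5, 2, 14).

Direction vector d = (5, 2, 14).
AP = (−20, 3, 71); AP·d = 900, |AP|² = 5450, |d|² = 225.
distance² = |AP|² − (AP·d)²/|d|² = 5450 − 810000/225 = 1850, so the distance is 5√74.

5√74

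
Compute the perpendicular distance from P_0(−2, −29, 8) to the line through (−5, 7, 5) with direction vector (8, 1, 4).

3√146

Direction vector d = (8, 1, 4).
AP = (3, −36, 3), and AP × d = (−147, 12, 291).
|AP × d|² = 106434 and |d|² = 81, so the distance is √(106434/81) = √1314 = 3√146.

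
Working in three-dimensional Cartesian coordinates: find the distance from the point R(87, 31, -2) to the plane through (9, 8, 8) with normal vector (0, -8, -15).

The plane has equation n·(r − (9, 8, 8)) = 0, i.e. n·r = -184.
n = (0, -8, -15); n·P − (-184) = -34; |n| = 17; distance = 34/17 = 2.

2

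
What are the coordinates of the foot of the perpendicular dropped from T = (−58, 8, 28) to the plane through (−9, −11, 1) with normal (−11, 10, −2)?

(-25, -22, 34)

The perpendicular from T has direction n = (−11, 10, −2): r = (−58, 8, 28) + μ(−11, 10, −2).
Substitute into the plane: n·(T + μn) = -13 gives 662 + 225μ = -13, so μ = -3.
Foot = (−58, 8, 28) + (-3)·(−11, 10, −2) = (−25, −22, 34).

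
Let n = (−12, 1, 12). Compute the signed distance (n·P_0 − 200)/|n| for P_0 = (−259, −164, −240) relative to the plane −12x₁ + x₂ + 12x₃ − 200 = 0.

-8

n·P_0 − 200 = -136.
|n| = 17, so the signed distance is -136/17 = -8.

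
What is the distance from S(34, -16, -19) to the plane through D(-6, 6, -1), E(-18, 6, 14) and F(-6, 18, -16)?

DE = (-12, 0, 15) and DF = (0, 12, -15), so a normal is n = DE × DF = (-180, -180, -144).
n = (-180, -180, -144); n·P − 144 = -648; |n| = 36√66; distance = 648/(36√66) = 3√66/11.

18/√66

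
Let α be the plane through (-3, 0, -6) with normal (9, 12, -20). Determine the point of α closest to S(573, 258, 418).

(14397/25, 6546/25, 2058/5)

n = (9, 12, -20), |n|² = 625, and n·S − 93 = -200.
t = -200/625 = -8/25, so the foot is S − t·n = (573, 258, 418) − (-8/25)·(9, 12, -20) = (14397/25, 6546/25, 2058/5).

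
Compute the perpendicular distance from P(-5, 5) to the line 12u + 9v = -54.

d = |12·(-5) + 9·5 − (-54)| / √(144 + 81) = |39|/15 = 13/5.

13/5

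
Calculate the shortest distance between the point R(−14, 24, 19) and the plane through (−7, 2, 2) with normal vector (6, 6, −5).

5√97/97

The plane has equation n·(r − (−7, 2, 2)) = 0, i.e. n·r = -40.
Then n·(−14, 24, 19) − (−40) = 5.
|n| = √(36 + 36 + 25) = √97, so the distance is |5|/√97 = 5√97/97.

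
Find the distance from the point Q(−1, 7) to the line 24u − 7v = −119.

46/25

d = |24·(-1) + (-7)·7 − (-119)| / √(576 + 49) = |46|/25 = 46/25.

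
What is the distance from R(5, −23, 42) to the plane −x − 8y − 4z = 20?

1

Normal vector n = (−1, −8, −4), and n·(5, −23, 42) − 20 = −9.
|n| = √(1 + 64 + 16) = 9, so the distance is |-9|/9 = 1.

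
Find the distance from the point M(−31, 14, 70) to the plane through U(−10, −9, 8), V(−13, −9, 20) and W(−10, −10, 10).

UV = (−3, 0, 12) and UW = (0, −1, 2), so a normal is n = UV × UW = (12, 6, 3).
n = (12, 6, 3); n·P − (-150) = 72; |n| = 3√21; distance = 72/(3√21) = 24/√21.

8√21/7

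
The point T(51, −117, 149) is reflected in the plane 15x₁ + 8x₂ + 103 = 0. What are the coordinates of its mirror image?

(987/17, -1925/17, 149)

With n = (15, 8, 0), the signed offset is (n·T − (-103))/|n|² = -68/289 = -4/17.
T' = T − 2t·n = (51, −117, 149) − (-8/17)·(15, 8, 0) = (987/17, −1925/17, 149).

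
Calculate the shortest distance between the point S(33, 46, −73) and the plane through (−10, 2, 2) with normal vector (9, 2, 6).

The plane has equation n·(r − (−10, 2, 2)) = 0, i.e. n·r = -74.
n = (9, 2, 6); n·P − (-74) = 25; |n| = 11; distance = 25/11.

25/11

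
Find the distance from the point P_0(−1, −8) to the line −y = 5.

d = |0·(-1) + (-1)·(-8) − 5| / √(0 + 1) = |3|/1 = 3.

3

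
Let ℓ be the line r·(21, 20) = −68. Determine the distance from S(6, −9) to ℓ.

d = |21·6 + 20·(-9) − (-68)| / √(441 + 400) = |14|/29 = 14/29.

14/29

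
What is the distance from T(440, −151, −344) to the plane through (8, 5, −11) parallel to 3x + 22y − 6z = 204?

6

Parallel planes share the normal n = (3, 22, −6); since (8, 5, −11) lies on the plane, its equation is 3x + 22y − 6z = 200.
Then n·(440, −151, −344) − 200 = −138.
|n| = √(9 + 484 + 36) = 23, so the distance is |-138|/23 = 6.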